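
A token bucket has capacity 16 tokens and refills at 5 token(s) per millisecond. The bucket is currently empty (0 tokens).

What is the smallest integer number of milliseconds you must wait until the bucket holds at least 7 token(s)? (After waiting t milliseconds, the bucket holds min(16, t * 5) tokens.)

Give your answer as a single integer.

Need t * 5 >= 7, so t >= 7/5.
Smallest integer t = ceil(7/5) = 2.

Answer: 2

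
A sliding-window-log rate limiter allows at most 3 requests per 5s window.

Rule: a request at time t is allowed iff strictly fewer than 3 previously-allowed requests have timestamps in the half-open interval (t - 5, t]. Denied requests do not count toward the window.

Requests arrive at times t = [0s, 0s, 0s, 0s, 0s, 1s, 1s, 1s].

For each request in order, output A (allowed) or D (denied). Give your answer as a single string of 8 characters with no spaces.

Answer: AAADDDDD

Derivation:
Tracking allowed requests in the window:
  req#1 t=0s: ALLOW
  req#2 t=0s: ALLOW
  req#3 t=0s: ALLOW
  req#4 t=0s: DENY
  req#5 t=0s: DENY
  req#6 t=1s: DENY
  req#7 t=1s: DENY
  req#8 t=1s: DENY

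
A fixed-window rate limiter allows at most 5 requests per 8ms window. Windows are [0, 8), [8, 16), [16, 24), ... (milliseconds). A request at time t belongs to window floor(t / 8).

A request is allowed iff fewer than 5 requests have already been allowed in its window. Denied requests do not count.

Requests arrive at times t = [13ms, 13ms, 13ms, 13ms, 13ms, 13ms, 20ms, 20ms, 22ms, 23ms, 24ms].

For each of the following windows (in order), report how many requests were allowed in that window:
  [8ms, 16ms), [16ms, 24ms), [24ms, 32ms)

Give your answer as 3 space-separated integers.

Answer: 5 4 1

Derivation:
Processing requests:
  req#1 t=13ms (window 1): ALLOW
  req#2 t=13ms (window 1): ALLOW
  req#3 t=13ms (window 1): ALLOW
  req#4 t=13ms (window 1): ALLOW
  req#5 t=13ms (window 1): ALLOW
  req#6 t=13ms (window 1): DENY
  req#7 t=20ms (window 2): ALLOW
  req#8 t=20ms (window 2): ALLOW
  req#9 t=22ms (window 2): ALLOW
  req#10 t=23ms (window 2): ALLOW
  req#11 t=24ms (window 3): ALLOW

Allowed counts by window: 5 4 1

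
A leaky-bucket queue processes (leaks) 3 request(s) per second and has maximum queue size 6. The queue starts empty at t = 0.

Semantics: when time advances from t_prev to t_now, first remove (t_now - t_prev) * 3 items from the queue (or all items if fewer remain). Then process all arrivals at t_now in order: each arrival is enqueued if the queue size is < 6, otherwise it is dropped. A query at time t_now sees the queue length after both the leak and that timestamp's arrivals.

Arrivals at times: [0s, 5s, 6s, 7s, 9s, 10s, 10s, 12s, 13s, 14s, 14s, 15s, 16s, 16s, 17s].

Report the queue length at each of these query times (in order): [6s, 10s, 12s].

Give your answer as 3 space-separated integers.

Queue lengths at query times:
  query t=6s: backlog = 1
  query t=10s: backlog = 2
  query t=12s: backlog = 1

Answer: 1 2 1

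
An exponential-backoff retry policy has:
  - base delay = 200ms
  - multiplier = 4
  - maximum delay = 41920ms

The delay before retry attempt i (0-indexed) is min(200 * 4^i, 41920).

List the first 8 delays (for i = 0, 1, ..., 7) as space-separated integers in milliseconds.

Answer: 200 800 3200 12800 41920 41920 41920 41920

Derivation:
Computing each delay:
  i=0: min(200*4^0, 41920) = 200
  i=1: min(200*4^1, 41920) = 800
  i=2: min(200*4^2, 41920) = 3200
  i=3: min(200*4^3, 41920) = 12800
  i=4: min(200*4^4, 41920) = 41920
  i=5: min(200*4^5, 41920) = 41920
  i=6: min(200*4^6, 41920) = 41920
  i=7: min(200*4^7, 41920) = 41920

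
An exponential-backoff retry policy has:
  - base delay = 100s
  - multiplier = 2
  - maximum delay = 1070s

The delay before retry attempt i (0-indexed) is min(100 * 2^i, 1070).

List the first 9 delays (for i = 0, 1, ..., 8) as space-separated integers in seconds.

Computing each delay:
  i=0: min(100*2^0, 1070) = 100
  i=1: min(100*2^1, 1070) = 200
  i=2: min(100*2^2, 1070) = 400
  i=3: min(100*2^3, 1070) = 800
  i=4: min(100*2^4, 1070) = 1070
  i=5: min(100*2^5, 1070) = 1070
  i=6: min(100*2^6, 1070) = 1070
  i=7: min(100*2^7, 1070) = 1070
  i=8: min(100*2^8, 1070) = 1070

Answer: 100 200 400 800 1070 1070 1070 1070 1070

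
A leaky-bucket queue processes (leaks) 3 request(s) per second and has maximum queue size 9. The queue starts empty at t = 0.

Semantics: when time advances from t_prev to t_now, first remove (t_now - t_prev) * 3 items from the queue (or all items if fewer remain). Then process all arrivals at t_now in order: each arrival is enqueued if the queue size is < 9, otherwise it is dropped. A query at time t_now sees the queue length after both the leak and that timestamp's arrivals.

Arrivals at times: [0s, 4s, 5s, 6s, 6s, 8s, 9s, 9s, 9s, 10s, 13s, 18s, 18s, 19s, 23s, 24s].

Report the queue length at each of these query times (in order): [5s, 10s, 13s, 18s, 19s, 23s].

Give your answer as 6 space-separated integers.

Queue lengths at query times:
  query t=5s: backlog = 1
  query t=10s: backlog = 1
  query t=13s: backlog = 1
  query t=18s: backlog = 2
  query t=19s: backlog = 1
  query t=23s: backlog = 1

Answer: 1 1 1 2 1 1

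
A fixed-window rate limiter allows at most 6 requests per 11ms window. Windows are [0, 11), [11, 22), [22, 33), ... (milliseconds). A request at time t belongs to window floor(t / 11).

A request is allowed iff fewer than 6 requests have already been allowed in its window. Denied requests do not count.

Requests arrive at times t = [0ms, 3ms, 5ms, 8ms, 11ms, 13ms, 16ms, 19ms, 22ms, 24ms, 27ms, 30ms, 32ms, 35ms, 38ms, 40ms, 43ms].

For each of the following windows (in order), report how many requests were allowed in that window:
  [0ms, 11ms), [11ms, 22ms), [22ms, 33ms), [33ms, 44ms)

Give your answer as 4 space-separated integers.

Processing requests:
  req#1 t=0ms (window 0): ALLOW
  req#2 t=3ms (window 0): ALLOW
  req#3 t=5ms (window 0): ALLOW
  req#4 t=8ms (window 0): ALLOW
  req#5 t=11ms (window 1): ALLOW
  req#6 t=13ms (window 1): ALLOW
  req#7 t=16ms (window 1): ALLOW
  req#8 t=19ms (window 1): ALLOW
  req#9 t=22ms (window 2): ALLOW
  req#10 t=24ms (window 2): ALLOW
  req#11 t=27ms (window 2): ALLOW
  req#12 t=30ms (window 2): ALLOW
  req#13 t=32ms (window 2): ALLOW
  req#14 t=35ms (window 3): ALLOW
  req#15 t=38ms (window 3): ALLOW
  req#16 t=40ms (window 3): ALLOW
  req#17 t=43ms (window 3): ALLOW

Allowed counts by window: 4 4 5 4

Answer: 4 4 5 4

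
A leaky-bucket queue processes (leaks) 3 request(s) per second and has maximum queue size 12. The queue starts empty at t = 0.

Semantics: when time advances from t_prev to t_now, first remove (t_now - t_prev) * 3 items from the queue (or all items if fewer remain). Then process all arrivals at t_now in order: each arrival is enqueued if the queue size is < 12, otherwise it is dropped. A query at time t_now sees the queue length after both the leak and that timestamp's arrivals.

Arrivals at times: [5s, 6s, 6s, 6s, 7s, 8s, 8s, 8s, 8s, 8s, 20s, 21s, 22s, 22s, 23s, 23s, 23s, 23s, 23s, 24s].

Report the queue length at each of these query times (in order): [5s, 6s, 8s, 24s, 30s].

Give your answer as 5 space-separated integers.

Queue lengths at query times:
  query t=5s: backlog = 1
  query t=6s: backlog = 3
  query t=8s: backlog = 5
  query t=24s: backlog = 3
  query t=30s: backlog = 0

Answer: 1 3 5 3 0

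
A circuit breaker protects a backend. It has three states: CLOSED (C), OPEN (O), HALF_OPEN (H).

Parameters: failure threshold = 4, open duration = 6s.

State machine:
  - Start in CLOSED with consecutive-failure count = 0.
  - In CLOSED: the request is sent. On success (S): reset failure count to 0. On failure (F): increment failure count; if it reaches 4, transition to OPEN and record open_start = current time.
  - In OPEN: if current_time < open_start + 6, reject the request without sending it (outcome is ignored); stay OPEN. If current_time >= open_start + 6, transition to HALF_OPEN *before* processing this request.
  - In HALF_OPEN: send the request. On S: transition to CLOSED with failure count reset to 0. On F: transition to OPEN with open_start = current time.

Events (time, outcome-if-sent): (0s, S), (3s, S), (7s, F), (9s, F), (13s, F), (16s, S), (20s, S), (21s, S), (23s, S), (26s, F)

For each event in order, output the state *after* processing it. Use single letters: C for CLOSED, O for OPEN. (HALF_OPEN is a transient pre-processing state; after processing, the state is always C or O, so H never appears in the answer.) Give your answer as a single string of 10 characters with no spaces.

State after each event:
  event#1 t=0s outcome=S: state=CLOSED
  event#2 t=3s outcome=S: state=CLOSED
  event#3 t=7s outcome=F: state=CLOSED
  event#4 t=9s outcome=F: state=CLOSED
  event#5 t=13s outcome=F: state=CLOSED
  event#6 t=16s outcome=S: state=CLOSED
  event#7 t=20s outcome=S: state=CLOSED
  event#8 t=21s outcome=S: state=CLOSED
  event#9 t=23s outcome=S: state=CLOSED
  event#10 t=26s outcome=F: state=CLOSED

Answer: CCCCCCCCCC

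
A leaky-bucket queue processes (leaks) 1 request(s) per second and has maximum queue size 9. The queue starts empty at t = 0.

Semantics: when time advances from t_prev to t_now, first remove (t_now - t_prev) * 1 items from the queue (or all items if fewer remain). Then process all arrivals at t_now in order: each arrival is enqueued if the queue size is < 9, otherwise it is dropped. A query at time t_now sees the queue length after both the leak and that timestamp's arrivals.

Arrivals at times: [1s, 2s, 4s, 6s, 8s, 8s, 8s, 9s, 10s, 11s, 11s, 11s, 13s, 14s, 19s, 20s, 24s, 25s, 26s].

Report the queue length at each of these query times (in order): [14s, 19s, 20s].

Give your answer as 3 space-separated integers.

Answer: 4 1 1

Derivation:
Queue lengths at query times:
  query t=14s: backlog = 4
  query t=19s: backlog = 1
  query t=20s: backlog = 1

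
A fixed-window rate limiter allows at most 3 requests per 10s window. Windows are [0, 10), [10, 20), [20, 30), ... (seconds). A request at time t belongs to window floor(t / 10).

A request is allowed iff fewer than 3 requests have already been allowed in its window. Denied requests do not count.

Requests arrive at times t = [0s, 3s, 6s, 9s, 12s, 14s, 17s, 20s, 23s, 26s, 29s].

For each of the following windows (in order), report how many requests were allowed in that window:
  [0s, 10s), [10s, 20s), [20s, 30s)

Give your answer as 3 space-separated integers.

Processing requests:
  req#1 t=0s (window 0): ALLOW
  req#2 t=3s (window 0): ALLOW
  req#3 t=6s (window 0): ALLOW
  req#4 t=9s (window 0): DENY
  req#5 t=12s (window 1): ALLOW
  req#6 t=14s (window 1): ALLOW
  req#7 t=17s (window 1): ALLOW
  req#8 t=20s (window 2): ALLOW
  req#9 t=23s (window 2): ALLOW
  req#10 t=26s (window 2): ALLOW
  req#11 t=29s (window 2): DENY

Allowed counts by window: 3 3 3

Answer: 3 3 3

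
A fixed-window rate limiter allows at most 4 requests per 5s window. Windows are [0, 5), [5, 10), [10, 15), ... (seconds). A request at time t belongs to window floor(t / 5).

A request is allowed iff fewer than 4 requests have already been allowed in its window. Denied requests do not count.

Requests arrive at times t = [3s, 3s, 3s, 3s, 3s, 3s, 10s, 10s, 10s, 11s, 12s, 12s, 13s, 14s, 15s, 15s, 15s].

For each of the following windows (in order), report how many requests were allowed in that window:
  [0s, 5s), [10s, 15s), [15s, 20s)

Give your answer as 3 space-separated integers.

Answer: 4 4 3

Derivation:
Processing requests:
  req#1 t=3s (window 0): ALLOW
  req#2 t=3s (window 0): ALLOW
  req#3 t=3s (window 0): ALLOW
  req#4 t=3s (window 0): ALLOW
  req#5 t=3s (window 0): DENY
  req#6 t=3s (window 0): DENY
  req#7 t=10s (window 2): ALLOW
  req#8 t=10s (window 2): ALLOW
  req#9 t=10s (window 2): ALLOW
  req#10 t=11s (window 2): ALLOW
  req#11 t=12s (window 2): DENY
  req#12 t=12s (window 2): DENY
  req#13 t=13s (window 2): DENY
  req#14 t=14s (window 2): DENY
  req#15 t=15s (window 3): ALLOW
  req#16 t=15s (window 3): ALLOW
  req#17 t=15s (window 3): ALLOW

Allowed counts by window: 4 4 3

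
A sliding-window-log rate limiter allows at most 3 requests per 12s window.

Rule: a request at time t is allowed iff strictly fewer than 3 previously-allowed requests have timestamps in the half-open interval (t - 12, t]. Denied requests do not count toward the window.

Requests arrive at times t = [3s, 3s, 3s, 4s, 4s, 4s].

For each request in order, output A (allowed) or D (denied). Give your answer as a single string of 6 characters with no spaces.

Answer: AAADDD

Derivation:
Tracking allowed requests in the window:
  req#1 t=3s: ALLOW
  req#2 t=3s: ALLOW
  req#3 t=3s: ALLOW
  req#4 t=4s: DENY
  req#5 t=4s: DENY
  req#6 t=4s: DENY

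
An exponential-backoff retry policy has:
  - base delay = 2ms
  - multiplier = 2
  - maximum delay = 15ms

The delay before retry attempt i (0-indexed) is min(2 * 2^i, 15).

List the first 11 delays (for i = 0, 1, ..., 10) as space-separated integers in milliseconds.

Computing each delay:
  i=0: min(2*2^0, 15) = 2
  i=1: min(2*2^1, 15) = 4
  i=2: min(2*2^2, 15) = 8
  i=3: min(2*2^3, 15) = 15
  i=4: min(2*2^4, 15) = 15
  i=5: min(2*2^5, 15) = 15
  i=6: min(2*2^6, 15) = 15
  i=7: min(2*2^7, 15) = 15
  i=8: min(2*2^8, 15) = 15
  i=9: min(2*2^9, 15) = 15
  i=10: min(2*2^10, 15) = 15

Answer: 2 4 8 15 15 15 15 15 15 15 15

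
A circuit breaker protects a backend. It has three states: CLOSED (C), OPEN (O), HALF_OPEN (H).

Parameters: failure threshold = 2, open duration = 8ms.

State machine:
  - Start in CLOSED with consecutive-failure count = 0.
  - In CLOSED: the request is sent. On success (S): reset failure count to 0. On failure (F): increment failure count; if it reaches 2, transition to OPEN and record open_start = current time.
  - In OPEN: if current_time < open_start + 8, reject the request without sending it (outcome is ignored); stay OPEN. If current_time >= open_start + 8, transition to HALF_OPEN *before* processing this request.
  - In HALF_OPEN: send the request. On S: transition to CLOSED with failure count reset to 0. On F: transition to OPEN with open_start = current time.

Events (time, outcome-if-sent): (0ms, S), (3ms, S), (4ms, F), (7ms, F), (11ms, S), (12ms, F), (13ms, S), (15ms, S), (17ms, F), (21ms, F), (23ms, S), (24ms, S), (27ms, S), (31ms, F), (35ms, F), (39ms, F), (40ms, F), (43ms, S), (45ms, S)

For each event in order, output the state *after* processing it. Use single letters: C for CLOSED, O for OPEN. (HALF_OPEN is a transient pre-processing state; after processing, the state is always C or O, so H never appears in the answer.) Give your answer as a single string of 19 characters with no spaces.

State after each event:
  event#1 t=0ms outcome=S: state=CLOSED
  event#2 t=3ms outcome=S: state=CLOSED
  event#3 t=4ms outcome=F: state=CLOSED
  event#4 t=7ms outcome=F: state=OPEN
  event#5 t=11ms outcome=S: state=OPEN
  event#6 t=12ms outcome=F: state=OPEN
  event#7 t=13ms outcome=S: state=OPEN
  event#8 t=15ms outcome=S: state=CLOSED
  event#9 t=17ms outcome=F: state=CLOSED
  event#10 t=21ms outcome=F: state=OPEN
  event#11 t=23ms outcome=S: state=OPEN
  event#12 t=24ms outcome=S: state=OPEN
  event#13 t=27ms outcome=S: state=OPEN
  event#14 t=31ms outcome=F: state=OPEN
  event#15 t=35ms outcome=F: state=OPEN
  event#16 t=39ms outcome=F: state=OPEN
  event#17 t=40ms outcome=F: state=OPEN
  event#18 t=43ms outcome=S: state=OPEN
  event#19 t=45ms outcome=S: state=OPEN

Answer: CCCOOOOCCOOOOOOOOOO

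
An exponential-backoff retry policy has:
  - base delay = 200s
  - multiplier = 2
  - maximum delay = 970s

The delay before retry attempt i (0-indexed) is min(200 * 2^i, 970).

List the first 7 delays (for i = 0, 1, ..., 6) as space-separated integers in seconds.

Answer: 200 400 800 970 970 970 970

Derivation:
Computing each delay:
  i=0: min(200*2^0, 970) = 200
  i=1: min(200*2^1, 970) = 400
  i=2: min(200*2^2, 970) = 800
  i=3: min(200*2^3, 970) = 970
  i=4: min(200*2^4, 970) = 970
  i=5: min(200*2^5, 970) = 970
  i=6: min(200*2^6, 970) = 970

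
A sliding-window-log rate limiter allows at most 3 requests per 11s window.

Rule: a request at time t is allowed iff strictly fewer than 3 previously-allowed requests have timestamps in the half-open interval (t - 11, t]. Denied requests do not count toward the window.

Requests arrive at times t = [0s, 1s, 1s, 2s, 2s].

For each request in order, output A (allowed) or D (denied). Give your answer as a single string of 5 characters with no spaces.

Tracking allowed requests in the window:
  req#1 t=0s: ALLOW
  req#2 t=1s: ALLOW
  req#3 t=1s: ALLOW
  req#4 t=2s: DENY
  req#5 t=2s: DENY

Answer: AAADD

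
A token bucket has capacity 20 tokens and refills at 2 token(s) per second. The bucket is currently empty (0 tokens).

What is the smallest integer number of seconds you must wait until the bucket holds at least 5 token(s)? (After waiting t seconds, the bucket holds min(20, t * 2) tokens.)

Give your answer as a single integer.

Need t * 2 >= 5, so t >= 5/2.
Smallest integer t = ceil(5/2) = 3.

Answer: 3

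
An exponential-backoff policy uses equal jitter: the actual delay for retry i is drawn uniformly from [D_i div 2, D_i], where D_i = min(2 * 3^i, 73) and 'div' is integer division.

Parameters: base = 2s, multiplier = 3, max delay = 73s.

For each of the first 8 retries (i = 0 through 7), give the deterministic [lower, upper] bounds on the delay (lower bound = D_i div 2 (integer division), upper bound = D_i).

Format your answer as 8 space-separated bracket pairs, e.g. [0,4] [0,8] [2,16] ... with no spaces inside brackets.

Computing bounds per retry:
  i=0: D_i=min(2*3^0,73)=2, bounds=[1,2]
  i=1: D_i=min(2*3^1,73)=6, bounds=[3,6]
  i=2: D_i=min(2*3^2,73)=18, bounds=[9,18]
  i=3: D_i=min(2*3^3,73)=54, bounds=[27,54]
  i=4: D_i=min(2*3^4,73)=73, bounds=[36,73]
  i=5: D_i=min(2*3^5,73)=73, bounds=[36,73]
  i=6: D_i=min(2*3^6,73)=73, bounds=[36,73]
  i=7: D_i=min(2*3^7,73)=73, bounds=[36,73]

Answer: [1,2] [3,6] [9,18] [27,54] [36,73] [36,73] [36,73] [36,73]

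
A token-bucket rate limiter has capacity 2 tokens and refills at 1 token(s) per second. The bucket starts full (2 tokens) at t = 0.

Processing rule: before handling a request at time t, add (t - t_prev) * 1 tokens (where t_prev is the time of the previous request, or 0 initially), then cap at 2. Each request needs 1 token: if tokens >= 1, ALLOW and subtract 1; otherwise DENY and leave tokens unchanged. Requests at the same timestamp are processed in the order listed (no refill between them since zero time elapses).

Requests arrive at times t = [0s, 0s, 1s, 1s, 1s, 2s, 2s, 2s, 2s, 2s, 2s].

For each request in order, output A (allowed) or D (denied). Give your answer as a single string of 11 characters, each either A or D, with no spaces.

Answer: AAADDADDDDD

Derivation:
Simulating step by step:
  req#1 t=0s: ALLOW
  req#2 t=0s: ALLOW
  req#3 t=1s: ALLOW
  req#4 t=1s: DENY
  req#5 t=1s: DENY
  req#6 t=2s: ALLOW
  req#7 t=2s: DENY
  req#8 t=2s: DENY
  req#9 t=2s: DENY
  req#10 t=2s: DENY
  req#11 t=2s: DENY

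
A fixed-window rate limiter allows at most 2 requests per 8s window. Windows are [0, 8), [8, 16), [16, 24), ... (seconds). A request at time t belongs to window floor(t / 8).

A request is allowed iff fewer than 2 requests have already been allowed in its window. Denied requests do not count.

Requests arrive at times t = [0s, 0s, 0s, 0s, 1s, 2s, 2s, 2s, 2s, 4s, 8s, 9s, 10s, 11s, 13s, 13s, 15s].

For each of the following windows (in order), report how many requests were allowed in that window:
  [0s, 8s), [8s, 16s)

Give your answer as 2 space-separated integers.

Answer: 2 2

Derivation:
Processing requests:
  req#1 t=0s (window 0): ALLOW
  req#2 t=0s (window 0): ALLOW
  req#3 t=0s (window 0): DENY
  req#4 t=0s (window 0): DENY
  req#5 t=1s (window 0): DENY
  req#6 t=2s (window 0): DENY
  req#7 t=2s (window 0): DENY
  req#8 t=2s (window 0): DENY
  req#9 t=2s (window 0): DENY
  req#10 t=4s (window 0): DENY
  req#11 t=8s (window 1): ALLOW
  req#12 t=9s (window 1): ALLOW
  req#13 t=10s (window 1): DENY
  req#14 t=11s (window 1): DENY
  req#15 t=13s (window 1): DENY
  req#16 t=13s (window 1): DENY
  req#17 t=15s (window 1): DENY

Allowed counts by window: 2 2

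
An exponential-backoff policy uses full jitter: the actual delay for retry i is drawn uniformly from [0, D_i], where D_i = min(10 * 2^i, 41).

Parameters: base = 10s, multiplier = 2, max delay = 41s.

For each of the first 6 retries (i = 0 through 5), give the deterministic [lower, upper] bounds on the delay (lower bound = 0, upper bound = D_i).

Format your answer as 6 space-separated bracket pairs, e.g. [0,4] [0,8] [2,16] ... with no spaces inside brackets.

Answer: [0,10] [0,20] [0,40] [0,41] [0,41] [0,41]

Derivation:
Computing bounds per retry:
  i=0: D_i=min(10*2^0,41)=10, bounds=[0,10]
  i=1: D_i=min(10*2^1,41)=20, bounds=[0,20]
  i=2: D_i=min(10*2^2,41)=40, bounds=[0,40]
  i=3: D_i=min(10*2^3,41)=41, bounds=[0,41]
  i=4: D_i=min(10*2^4,41)=41, bounds=[0,41]
  i=5: D_i=min(10*2^5,41)=41, bounds=[0,41]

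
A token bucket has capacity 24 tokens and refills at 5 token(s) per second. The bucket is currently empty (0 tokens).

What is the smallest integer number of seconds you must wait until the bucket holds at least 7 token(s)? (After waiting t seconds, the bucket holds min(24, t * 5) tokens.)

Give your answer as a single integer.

Answer: 2

Derivation:
Need t * 5 >= 7, so t >= 7/5.
Smallest integer t = ceil(7/5) = 2.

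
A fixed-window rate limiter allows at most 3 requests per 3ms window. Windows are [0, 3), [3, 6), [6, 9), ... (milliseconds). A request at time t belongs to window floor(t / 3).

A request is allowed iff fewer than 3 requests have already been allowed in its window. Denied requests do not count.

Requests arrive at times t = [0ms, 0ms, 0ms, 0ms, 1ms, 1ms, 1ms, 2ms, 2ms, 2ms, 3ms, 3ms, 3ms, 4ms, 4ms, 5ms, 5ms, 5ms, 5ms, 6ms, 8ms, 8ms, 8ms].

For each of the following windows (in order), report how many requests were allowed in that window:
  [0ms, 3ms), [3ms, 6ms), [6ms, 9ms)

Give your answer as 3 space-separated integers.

Processing requests:
  req#1 t=0ms (window 0): ALLOW
  req#2 t=0ms (window 0): ALLOW
  req#3 t=0ms (window 0): ALLOW
  req#4 t=0ms (window 0): DENY
  req#5 t=1ms (window 0): DENY
  req#6 t=1ms (window 0): DENY
  req#7 t=1ms (window 0): DENY
  req#8 t=2ms (window 0): DENY
  req#9 t=2ms (window 0): DENY
  req#10 t=2ms (window 0): DENY
  req#11 t=3ms (window 1): ALLOW
  req#12 t=3ms (window 1): ALLOW
  req#13 t=3ms (window 1): ALLOW
  req#14 t=4ms (window 1): DENY
  req#15 t=4ms (window 1): DENY
  req#16 t=5ms (window 1): DENY
  req#17 t=5ms (window 1): DENY
  req#18 t=5ms (window 1): DENY
  req#19 t=5ms (window 1): DENY
  req#20 t=6ms (window 2): ALLOW
  req#21 t=8ms (window 2): ALLOW
  req#22 t=8ms (window 2): ALLOW
  req#23 t=8ms (window 2): DENY

Allowed counts by window: 3 3 3

Answer: 3 3 3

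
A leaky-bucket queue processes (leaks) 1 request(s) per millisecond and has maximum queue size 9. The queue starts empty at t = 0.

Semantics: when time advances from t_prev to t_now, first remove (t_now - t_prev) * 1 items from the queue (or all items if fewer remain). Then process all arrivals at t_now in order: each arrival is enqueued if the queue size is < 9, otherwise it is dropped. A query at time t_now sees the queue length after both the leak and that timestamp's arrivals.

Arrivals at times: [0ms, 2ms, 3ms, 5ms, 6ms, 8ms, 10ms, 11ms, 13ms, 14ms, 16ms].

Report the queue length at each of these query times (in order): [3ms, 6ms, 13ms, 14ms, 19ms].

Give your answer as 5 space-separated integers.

Answer: 1 1 1 1 0

Derivation:
Queue lengths at query times:
  query t=3ms: backlog = 1
  query t=6ms: backlog = 1
  query t=13ms: backlog = 1
  query t=14ms: backlog = 1
  query t=19ms: backlog = 0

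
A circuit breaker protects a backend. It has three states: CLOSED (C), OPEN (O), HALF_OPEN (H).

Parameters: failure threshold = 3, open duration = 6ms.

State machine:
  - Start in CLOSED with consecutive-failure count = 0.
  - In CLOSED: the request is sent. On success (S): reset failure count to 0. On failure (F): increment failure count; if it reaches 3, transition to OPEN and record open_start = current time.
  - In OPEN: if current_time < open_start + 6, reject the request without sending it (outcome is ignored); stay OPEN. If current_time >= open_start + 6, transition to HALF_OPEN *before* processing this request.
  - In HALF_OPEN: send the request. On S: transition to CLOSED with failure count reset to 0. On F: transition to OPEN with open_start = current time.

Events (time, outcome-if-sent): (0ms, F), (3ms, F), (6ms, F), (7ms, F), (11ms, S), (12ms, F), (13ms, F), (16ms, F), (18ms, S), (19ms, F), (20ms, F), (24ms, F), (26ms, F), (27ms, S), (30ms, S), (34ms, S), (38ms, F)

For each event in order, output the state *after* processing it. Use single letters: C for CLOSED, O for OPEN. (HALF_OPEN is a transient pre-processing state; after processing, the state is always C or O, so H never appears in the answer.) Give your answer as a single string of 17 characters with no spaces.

Answer: CCOOOOOOCCCOOOCCC

Derivation:
State after each event:
  event#1 t=0ms outcome=F: state=CLOSED
  event#2 t=3ms outcome=F: state=CLOSED
  event#3 t=6ms outcome=F: state=OPEN
  event#4 t=7ms outcome=F: state=OPEN
  event#5 t=11ms outcome=S: state=OPEN
  event#6 t=12ms outcome=F: state=OPEN
  event#7 t=13ms outcome=F: state=OPEN
  event#8 t=16ms outcome=F: state=OPEN
  event#9 t=18ms outcome=S: state=CLOSED
  event#10 t=19ms outcome=F: state=CLOSED
  event#11 t=20ms outcome=F: state=CLOSED
  event#12 t=24ms outcome=F: state=OPEN
  event#13 t=26ms outcome=F: state=OPEN
  event#14 t=27ms outcome=S: state=OPEN
  event#15 t=30ms outcome=S: state=CLOSED
  event#16 t=34ms outcome=S: state=CLOSED
  event#17 t=38ms outcome=F: state=CLOSED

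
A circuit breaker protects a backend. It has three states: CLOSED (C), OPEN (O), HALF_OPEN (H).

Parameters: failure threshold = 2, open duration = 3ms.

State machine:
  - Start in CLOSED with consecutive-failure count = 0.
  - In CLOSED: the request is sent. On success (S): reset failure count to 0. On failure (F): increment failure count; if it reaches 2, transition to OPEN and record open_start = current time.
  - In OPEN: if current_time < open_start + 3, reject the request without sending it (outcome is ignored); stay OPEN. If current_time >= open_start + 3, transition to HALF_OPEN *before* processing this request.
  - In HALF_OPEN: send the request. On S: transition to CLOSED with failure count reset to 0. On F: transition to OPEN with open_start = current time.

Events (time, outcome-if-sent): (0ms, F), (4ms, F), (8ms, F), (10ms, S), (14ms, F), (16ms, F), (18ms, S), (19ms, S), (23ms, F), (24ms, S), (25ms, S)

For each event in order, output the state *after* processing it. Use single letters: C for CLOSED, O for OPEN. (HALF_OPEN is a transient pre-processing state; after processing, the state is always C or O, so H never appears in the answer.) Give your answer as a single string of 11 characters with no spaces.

State after each event:
  event#1 t=0ms outcome=F: state=CLOSED
  event#2 t=4ms outcome=F: state=OPEN
  event#3 t=8ms outcome=F: state=OPEN
  event#4 t=10ms outcome=S: state=OPEN
  event#5 t=14ms outcome=F: state=OPEN
  event#6 t=16ms outcome=F: state=OPEN
  event#7 t=18ms outcome=S: state=CLOSED
  event#8 t=19ms outcome=S: state=CLOSED
  event#9 t=23ms outcome=F: state=CLOSED
  event#10 t=24ms outcome=S: state=CLOSED
  event#11 t=25ms outcome=S: state=CLOSED

Answer: COOOOOCCCCC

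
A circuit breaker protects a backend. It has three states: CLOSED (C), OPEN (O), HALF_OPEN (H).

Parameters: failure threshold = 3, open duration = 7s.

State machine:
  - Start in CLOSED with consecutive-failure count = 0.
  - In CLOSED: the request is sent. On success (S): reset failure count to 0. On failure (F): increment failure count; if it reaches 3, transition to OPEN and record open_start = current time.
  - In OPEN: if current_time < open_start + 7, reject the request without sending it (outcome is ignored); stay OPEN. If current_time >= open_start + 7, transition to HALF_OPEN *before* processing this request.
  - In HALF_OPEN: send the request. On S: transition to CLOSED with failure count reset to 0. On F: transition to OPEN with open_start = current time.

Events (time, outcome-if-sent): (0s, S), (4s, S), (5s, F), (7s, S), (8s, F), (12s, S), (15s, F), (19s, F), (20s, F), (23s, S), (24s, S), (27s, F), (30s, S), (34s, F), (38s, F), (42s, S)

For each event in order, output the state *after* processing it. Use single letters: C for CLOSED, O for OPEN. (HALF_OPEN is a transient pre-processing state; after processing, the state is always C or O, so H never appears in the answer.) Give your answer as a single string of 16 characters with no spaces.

Answer: CCCCCCCCOOOOOOOC

Derivation:
State after each event:
  event#1 t=0s outcome=S: state=CLOSED
  event#2 t=4s outcome=S: state=CLOSED
  event#3 t=5s outcome=F: state=CLOSED
  event#4 t=7s outcome=S: state=CLOSED
  event#5 t=8s outcome=F: state=CLOSED
  event#6 t=12s outcome=S: state=CLOSED
  event#7 t=15s outcome=F: state=CLOSED
  event#8 t=19s outcome=F: state=CLOSED
  event#9 t=20s outcome=F: state=OPEN
  event#10 t=23s outcome=S: state=OPEN
  event#11 t=24s outcome=S: state=OPEN
  event#12 t=27s outcome=F: state=OPEN
  event#13 t=30s outcome=S: state=OPEN
  event#14 t=34s outcome=F: state=OPEN
  event#15 t=38s outcome=F: state=OPEN
  event#16 t=42s outcome=S: state=CLOSED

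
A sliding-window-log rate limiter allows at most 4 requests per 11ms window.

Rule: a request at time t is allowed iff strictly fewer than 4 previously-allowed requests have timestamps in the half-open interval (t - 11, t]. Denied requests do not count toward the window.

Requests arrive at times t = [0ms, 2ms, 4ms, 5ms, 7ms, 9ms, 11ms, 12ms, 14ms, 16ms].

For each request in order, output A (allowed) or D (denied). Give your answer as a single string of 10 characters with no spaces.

Answer: AAAADDADAA

Derivation:
Tracking allowed requests in the window:
  req#1 t=0ms: ALLOW
  req#2 t=2ms: ALLOW
  req#3 t=4ms: ALLOW
  req#4 t=5ms: ALLOW
  req#5 t=7ms: DENY
  req#6 t=9ms: DENY
  req#7 t=11ms: ALLOW
  req#8 t=12ms: DENY
  req#9 t=14ms: ALLOW
  req#10 t=16ms: ALLOW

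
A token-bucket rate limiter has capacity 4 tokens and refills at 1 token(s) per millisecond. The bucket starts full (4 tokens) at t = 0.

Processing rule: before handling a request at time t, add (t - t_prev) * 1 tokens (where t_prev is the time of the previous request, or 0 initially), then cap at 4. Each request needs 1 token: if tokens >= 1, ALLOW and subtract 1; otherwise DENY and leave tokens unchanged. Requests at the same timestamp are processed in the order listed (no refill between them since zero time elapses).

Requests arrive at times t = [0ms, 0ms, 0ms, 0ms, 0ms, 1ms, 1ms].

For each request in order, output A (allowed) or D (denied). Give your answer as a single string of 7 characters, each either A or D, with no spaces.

Simulating step by step:
  req#1 t=0ms: ALLOW
  req#2 t=0ms: ALLOW
  req#3 t=0ms: ALLOW
  req#4 t=0ms: ALLOW
  req#5 t=0ms: DENY
  req#6 t=1ms: ALLOW
  req#7 t=1ms: DENY

Answer: AAAADAD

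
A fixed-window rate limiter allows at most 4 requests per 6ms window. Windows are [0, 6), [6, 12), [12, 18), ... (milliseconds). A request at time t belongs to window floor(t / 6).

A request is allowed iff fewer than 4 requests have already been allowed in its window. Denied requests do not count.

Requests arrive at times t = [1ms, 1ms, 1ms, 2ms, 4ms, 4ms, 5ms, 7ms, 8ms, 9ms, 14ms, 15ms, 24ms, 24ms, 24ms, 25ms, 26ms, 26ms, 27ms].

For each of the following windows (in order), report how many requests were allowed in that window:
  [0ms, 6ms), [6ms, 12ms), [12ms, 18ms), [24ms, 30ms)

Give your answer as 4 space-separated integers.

Processing requests:
  req#1 t=1ms (window 0): ALLOW
  req#2 t=1ms (window 0): ALLOW
  req#3 t=1ms (window 0): ALLOW
  req#4 t=2ms (window 0): ALLOW
  req#5 t=4ms (window 0): DENY
  req#6 t=4ms (window 0): DENY
  req#7 t=5ms (window 0): DENY
  req#8 t=7ms (window 1): ALLOW
  req#9 t=8ms (window 1): ALLOW
  req#10 t=9ms (window 1): ALLOW
  req#11 t=14ms (window 2): ALLOW
  req#12 t=15ms (window 2): ALLOW
  req#13 t=24ms (window 4): ALLOW
  req#14 t=24ms (window 4): ALLOW
  req#15 t=24ms (window 4): ALLOW
  req#16 t=25ms (window 4): ALLOW
  req#17 t=26ms (window 4): DENY
  req#18 t=26ms (window 4): DENY
  req#19 t=27ms (window 4): DENY

Allowed counts by window: 4 3 2 4

Answer: 4 3 2 4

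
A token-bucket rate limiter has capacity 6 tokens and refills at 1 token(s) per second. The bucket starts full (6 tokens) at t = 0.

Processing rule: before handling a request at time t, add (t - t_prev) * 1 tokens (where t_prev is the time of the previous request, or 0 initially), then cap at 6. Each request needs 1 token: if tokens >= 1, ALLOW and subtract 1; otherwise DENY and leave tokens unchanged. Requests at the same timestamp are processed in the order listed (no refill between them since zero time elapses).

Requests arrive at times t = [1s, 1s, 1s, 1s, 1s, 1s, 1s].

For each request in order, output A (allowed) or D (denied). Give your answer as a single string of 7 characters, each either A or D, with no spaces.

Simulating step by step:
  req#1 t=1s: ALLOW
  req#2 t=1s: ALLOW
  req#3 t=1s: ALLOW
  req#4 t=1s: ALLOW
  req#5 t=1s: ALLOW
  req#6 t=1s: ALLOW
  req#7 t=1s: DENY

Answer: AAAAAAD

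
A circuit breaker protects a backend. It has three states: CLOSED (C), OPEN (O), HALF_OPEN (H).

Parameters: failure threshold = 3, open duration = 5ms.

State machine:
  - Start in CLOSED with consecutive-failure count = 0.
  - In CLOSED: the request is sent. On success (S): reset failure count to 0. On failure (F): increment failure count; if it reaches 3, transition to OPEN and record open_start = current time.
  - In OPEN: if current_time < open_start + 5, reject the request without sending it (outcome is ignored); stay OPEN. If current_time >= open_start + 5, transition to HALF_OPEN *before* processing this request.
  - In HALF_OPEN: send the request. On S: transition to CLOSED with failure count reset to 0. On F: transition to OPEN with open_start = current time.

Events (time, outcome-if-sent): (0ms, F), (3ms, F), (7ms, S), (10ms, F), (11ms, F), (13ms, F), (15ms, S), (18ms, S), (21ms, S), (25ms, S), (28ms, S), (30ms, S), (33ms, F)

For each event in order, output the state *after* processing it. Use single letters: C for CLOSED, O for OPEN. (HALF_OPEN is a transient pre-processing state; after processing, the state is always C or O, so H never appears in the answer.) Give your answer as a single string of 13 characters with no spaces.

Answer: CCCCCOOCCCCCC

Derivation:
State after each event:
  event#1 t=0ms outcome=F: state=CLOSED
  event#2 t=3ms outcome=F: state=CLOSED
  event#3 t=7ms outcome=S: state=CLOSED
  event#4 t=10ms outcome=F: state=CLOSED
  event#5 t=11ms outcome=F: state=CLOSED
  event#6 t=13ms outcome=F: state=OPEN
  event#7 t=15ms outcome=S: state=OPEN
  event#8 t=18ms outcome=S: state=CLOSED
  event#9 t=21ms outcome=S: state=CLOSED
  event#10 t=25ms outcome=S: state=CLOSED
  event#11 t=28ms outcome=S: state=CLOSED
  event#12 t=30ms outcome=S: state=CLOSED
  event#13 t=33ms outcome=F: state=CLOSED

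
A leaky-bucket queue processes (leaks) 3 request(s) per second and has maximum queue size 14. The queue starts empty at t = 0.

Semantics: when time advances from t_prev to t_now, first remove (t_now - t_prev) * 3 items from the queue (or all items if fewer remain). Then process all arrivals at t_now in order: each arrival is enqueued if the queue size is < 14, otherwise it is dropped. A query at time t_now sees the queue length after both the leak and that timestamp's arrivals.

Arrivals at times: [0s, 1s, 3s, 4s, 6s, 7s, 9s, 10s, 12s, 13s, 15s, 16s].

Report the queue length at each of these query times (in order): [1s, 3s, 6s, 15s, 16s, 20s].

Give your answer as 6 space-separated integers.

Queue lengths at query times:
  query t=1s: backlog = 1
  query t=3s: backlog = 1
  query t=6s: backlog = 1
  query t=15s: backlog = 1
  query t=16s: backlog = 1
  query t=20s: backlog = 0

Answer: 1 1 1 1 1 0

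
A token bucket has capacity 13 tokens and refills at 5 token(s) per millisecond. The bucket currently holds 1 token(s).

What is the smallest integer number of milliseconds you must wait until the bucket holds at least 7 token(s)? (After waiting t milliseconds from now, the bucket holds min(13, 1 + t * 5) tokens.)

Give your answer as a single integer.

Need 1 + t * 5 >= 7, so t >= 6/5.
Smallest integer t = ceil(6/5) = 2.

Answer: 2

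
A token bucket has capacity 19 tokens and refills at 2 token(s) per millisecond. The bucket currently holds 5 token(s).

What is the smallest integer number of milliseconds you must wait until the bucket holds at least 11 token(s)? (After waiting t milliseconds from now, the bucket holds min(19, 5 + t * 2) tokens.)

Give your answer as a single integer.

Need 5 + t * 2 >= 11, so t >= 6/2.
Smallest integer t = ceil(6/2) = 3.

Answer: 3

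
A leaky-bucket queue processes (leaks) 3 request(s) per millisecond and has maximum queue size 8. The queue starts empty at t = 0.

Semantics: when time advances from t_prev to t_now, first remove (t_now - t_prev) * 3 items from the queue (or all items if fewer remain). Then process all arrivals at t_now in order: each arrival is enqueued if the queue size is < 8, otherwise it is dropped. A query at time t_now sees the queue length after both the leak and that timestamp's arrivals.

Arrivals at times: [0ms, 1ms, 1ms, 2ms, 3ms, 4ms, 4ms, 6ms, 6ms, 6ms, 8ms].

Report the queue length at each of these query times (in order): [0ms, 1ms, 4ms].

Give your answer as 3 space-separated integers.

Answer: 1 2 2

Derivation:
Queue lengths at query times:
  query t=0ms: backlog = 1
  query t=1ms: backlog = 2
  query t=4ms: backlog = 2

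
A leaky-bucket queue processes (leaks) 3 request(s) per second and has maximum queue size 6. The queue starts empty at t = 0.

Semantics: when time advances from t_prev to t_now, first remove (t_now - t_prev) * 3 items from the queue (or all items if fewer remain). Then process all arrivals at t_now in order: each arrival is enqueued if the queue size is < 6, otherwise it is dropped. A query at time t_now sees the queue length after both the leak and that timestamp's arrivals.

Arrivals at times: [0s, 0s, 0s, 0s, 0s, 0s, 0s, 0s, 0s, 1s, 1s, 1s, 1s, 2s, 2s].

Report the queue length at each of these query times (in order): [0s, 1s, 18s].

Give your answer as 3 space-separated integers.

Answer: 6 6 0

Derivation:
Queue lengths at query times:
  query t=0s: backlog = 6
  query t=1s: backlog = 6
  query t=18s: backlog = 0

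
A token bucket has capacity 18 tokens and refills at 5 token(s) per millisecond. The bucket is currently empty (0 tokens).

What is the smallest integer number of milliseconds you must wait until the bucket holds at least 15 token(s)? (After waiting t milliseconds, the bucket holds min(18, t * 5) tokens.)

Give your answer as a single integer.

Need t * 5 >= 15, so t >= 15/5.
Smallest integer t = ceil(15/5) = 3.

Answer: 3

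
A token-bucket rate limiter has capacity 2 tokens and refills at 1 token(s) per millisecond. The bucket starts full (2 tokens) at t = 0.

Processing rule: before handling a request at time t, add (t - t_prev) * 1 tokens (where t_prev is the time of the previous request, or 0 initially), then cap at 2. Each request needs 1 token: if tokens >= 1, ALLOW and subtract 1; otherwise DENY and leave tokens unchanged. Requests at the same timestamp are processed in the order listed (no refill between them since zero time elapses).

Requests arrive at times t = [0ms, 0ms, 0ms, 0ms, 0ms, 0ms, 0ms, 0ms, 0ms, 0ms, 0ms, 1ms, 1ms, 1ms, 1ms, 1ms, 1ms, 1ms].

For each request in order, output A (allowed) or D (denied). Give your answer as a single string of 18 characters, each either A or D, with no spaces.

Simulating step by step:
  req#1 t=0ms: ALLOW
  req#2 t=0ms: ALLOW
  req#3 t=0ms: DENY
  req#4 t=0ms: DENY
  req#5 t=0ms: DENY
  req#6 t=0ms: DENY
  req#7 t=0ms: DENY
  req#8 t=0ms: DENY
  req#9 t=0ms: DENY
  req#10 t=0ms: DENY
  req#11 t=0ms: DENY
  req#12 t=1ms: ALLOW
  req#13 t=1ms: DENY
  req#14 t=1ms: DENY
  req#15 t=1ms: DENY
  req#16 t=1ms: DENY
  req#17 t=1ms: DENY
  req#18 t=1ms: DENY

Answer: AADDDDDDDDDADDDDDD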